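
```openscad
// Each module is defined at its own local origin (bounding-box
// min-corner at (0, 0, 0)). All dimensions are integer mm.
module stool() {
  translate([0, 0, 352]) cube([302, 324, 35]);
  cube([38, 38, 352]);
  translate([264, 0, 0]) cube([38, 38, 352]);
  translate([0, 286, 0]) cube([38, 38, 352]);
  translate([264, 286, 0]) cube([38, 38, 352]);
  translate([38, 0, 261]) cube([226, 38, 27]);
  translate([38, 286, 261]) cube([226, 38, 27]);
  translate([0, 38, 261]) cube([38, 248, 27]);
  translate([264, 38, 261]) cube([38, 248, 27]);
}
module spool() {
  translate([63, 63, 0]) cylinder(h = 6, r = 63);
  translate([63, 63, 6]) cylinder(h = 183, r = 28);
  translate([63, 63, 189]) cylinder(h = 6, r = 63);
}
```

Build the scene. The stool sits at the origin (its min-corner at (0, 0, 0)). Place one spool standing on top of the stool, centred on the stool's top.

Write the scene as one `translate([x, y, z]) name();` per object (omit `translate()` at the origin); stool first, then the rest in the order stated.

stool();
translate([88, 99, 387]) spool();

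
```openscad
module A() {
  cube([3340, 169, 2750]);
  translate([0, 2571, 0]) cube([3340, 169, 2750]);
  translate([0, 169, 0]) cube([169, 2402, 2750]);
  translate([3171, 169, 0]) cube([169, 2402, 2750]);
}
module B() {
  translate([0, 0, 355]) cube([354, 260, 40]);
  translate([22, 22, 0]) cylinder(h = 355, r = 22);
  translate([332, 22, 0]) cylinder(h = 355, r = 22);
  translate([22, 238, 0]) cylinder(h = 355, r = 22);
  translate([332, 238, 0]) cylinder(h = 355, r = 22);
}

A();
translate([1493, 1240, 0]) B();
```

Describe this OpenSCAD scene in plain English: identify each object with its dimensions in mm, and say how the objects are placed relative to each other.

A is the wall frame of a small rectangular building: four walls, each 2750 mm tall and 169 mm thick, enclosing a footprint 3340 mm (x) by 2740 mm (y) outside-to-outside, with no floor or roof. The front and back walls (the −y and +y sides) span the full width; the two side walls fit between them.

B is a simple wooden stool: a rectangular seat 354 mm (x) by 260 mm (y), 40 mm thick, top face at z = 395 mm, on four round legs, each 44 mm in diameter. The legs rest on z = 0, each leg's axis is inset half a diameter from the nearest pair of seat edges (so the leg's bounding box is flush with the corner).

The stool sits inside the house frame, centred.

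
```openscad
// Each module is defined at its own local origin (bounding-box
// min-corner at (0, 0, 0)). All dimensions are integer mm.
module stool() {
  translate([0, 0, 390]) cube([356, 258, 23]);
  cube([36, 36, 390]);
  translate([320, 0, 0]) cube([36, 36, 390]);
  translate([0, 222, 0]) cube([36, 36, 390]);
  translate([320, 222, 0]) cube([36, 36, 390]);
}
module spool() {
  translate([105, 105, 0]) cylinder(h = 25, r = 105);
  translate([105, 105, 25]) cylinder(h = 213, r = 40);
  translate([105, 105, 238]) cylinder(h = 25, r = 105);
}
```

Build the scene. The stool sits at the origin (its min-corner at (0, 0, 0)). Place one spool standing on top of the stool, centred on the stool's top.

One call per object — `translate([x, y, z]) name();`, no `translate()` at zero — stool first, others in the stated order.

stool();
translate([73, 24, 413]) spool();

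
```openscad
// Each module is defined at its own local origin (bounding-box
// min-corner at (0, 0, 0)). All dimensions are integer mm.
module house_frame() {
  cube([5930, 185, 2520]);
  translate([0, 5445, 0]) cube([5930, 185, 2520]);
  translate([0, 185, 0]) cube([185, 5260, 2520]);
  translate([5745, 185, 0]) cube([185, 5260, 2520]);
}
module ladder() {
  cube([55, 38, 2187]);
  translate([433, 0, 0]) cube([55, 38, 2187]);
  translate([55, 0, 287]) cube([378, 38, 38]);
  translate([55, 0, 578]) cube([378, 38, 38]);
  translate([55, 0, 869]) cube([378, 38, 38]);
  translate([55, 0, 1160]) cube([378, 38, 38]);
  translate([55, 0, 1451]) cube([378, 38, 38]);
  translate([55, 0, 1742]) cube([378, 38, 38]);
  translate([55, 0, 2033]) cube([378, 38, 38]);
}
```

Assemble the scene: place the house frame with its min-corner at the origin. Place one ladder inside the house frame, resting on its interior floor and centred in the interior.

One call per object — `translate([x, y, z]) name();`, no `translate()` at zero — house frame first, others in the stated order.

house_frame();
translate([2721, 2796, 0]) ladder();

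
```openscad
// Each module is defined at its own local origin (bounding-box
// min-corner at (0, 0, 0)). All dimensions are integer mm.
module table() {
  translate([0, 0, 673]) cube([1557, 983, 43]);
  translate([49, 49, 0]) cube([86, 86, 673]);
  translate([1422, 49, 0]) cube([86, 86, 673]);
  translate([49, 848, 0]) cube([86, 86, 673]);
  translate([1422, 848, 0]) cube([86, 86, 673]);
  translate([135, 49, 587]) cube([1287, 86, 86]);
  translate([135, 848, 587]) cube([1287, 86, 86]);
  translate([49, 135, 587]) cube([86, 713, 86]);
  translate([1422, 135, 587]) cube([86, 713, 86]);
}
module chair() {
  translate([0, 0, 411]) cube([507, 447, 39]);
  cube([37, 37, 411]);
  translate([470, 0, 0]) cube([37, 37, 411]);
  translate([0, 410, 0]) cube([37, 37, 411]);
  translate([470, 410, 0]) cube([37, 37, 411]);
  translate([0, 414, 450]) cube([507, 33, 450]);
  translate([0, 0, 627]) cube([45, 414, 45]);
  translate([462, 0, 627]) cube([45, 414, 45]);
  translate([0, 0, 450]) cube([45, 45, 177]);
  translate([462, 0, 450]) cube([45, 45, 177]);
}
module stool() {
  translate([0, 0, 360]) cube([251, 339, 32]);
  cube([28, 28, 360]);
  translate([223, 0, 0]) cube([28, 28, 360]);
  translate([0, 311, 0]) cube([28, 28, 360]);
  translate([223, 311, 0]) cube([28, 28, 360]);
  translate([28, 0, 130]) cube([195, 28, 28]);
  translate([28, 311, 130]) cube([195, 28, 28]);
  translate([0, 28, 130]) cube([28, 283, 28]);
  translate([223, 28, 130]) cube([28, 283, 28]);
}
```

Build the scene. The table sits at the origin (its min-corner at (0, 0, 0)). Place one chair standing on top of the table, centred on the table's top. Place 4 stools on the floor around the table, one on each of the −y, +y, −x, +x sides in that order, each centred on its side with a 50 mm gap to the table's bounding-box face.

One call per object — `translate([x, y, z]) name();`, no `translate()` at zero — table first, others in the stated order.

table();
translate([525, 268, 716]) chair();
translate([653, -389, 0]) stool();
translate([653, 1033, 0]) stool();
translate([-301, 322, 0]) stool();
translate([1607, 322, 0]) stool();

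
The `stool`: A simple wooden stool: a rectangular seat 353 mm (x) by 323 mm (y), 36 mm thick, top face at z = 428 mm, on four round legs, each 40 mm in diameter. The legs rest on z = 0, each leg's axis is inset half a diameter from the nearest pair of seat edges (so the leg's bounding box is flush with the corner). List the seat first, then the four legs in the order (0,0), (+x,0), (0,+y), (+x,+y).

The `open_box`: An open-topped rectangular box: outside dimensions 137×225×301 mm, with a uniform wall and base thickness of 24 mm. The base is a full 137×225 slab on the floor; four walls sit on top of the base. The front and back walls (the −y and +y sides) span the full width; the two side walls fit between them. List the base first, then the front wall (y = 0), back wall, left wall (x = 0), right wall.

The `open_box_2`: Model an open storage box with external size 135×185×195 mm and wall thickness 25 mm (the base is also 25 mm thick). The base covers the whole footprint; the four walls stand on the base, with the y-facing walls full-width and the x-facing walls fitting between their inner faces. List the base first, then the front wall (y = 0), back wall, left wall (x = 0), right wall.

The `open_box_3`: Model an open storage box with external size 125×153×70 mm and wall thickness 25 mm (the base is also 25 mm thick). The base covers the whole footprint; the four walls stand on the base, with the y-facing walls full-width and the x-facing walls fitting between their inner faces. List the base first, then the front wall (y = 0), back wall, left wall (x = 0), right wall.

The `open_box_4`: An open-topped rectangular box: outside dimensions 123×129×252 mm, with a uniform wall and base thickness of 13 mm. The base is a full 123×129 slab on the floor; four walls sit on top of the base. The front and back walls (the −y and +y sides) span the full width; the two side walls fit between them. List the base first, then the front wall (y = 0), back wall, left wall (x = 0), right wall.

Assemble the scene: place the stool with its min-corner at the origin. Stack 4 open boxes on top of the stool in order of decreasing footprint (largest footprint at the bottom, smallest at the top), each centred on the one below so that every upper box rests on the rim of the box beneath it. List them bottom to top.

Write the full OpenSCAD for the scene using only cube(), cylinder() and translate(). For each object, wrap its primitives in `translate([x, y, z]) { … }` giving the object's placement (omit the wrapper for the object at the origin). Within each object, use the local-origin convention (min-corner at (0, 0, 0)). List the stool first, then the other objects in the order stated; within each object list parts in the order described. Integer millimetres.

translate([0, 0, 392]) cube([353, 323, 36]);
translate([20, 20, 0]) cylinder(h = 392, r = 20);
translate([333, 20, 0]) cylinder(h = 392, r = 20);
translate([20, 303, 0]) cylinder(h = 392, r = 20);
translate([333, 303, 0]) cylinder(h = 392, r = 20);
translate([108, 49, 428]) {
  cube([137, 225, 24]);
  translate([0, 0, 24]) cube([137, 24, 277]);
  translate([0, 201, 24]) cube([137, 24, 277]);
  translate([0, 24, 24]) cube([24, 177, 277]);
  translate([113, 24, 24]) cube([24, 177, 277]);
}
translate([109, 69, 729]) {
  cube([135, 185, 25]);
  translate([0, 0, 25]) cube([135, 25, 170]);
  translate([0, 160, 25]) cube([135, 25, 170]);
  translate([0, 25, 25]) cube([25, 135, 170]);
  translate([110, 25, 25]) cube([25, 135, 170]);
}
translate([114, 85, 924]) {
  cube([125, 153, 25]);
  translate([0, 0, 25]) cube([125, 25, 45]);
  translate([0, 128, 25]) cube([125, 25, 45]);
  translate([0, 25, 25]) cube([25, 103, 45]);
  translate([100, 25, 25]) cube([25, 103, 45]);
}
translate([115, 97, 994]) {
  cube([123, 129, 13]);
  translate([0, 0, 13]) cube([123, 13, 239]);
  translate([0, 116, 13]) cube([123, 13, 239]);
  translate([0, 13, 13]) cube([13, 103, 239]);
  translate([110, 13, 13]) cube([13, 103, 239]);
}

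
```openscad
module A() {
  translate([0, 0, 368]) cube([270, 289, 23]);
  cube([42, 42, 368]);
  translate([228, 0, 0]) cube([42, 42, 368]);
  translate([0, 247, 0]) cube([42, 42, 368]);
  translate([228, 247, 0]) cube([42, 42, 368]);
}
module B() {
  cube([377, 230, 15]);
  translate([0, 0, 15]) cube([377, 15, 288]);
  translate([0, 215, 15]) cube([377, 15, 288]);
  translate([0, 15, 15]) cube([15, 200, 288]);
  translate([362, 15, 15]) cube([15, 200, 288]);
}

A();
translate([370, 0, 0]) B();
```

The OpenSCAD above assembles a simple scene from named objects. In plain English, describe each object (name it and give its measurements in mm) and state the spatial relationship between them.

A is a simple wooden stool: a rectangular seat 270 mm (x) by 289 mm (y), 23 mm thick, top face at z = 391 mm, on four square legs, each 42×42 mm in cross-section. The legs rest on z = 0, each flush with a corner of the seat.

B is an open-topped rectangular box: outside dimensions 377×230×303 mm, with a uniform wall and base thickness of 15 mm. The base is a full 377×230 slab on the floor; four walls sit on top of the base. The front and back walls (the −y and +y sides) span the full width; the two side walls fit between them.

The open box is on the floor beside the stool on its +x side.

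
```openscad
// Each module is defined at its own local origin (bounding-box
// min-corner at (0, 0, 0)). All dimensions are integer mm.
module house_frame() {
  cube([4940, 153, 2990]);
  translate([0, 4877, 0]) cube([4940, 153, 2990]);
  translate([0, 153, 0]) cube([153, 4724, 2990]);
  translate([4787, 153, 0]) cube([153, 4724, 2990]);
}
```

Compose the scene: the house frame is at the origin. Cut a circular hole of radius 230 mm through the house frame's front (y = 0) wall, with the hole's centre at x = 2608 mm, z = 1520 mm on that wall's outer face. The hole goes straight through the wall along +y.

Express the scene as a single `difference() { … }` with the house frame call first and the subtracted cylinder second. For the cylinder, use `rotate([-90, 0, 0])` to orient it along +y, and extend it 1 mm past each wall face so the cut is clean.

difference() {
  house_frame();
  translate([2608, -1, 1520]) rotate([-90, 0, 0]) cylinder(h = 155, r = 230);
}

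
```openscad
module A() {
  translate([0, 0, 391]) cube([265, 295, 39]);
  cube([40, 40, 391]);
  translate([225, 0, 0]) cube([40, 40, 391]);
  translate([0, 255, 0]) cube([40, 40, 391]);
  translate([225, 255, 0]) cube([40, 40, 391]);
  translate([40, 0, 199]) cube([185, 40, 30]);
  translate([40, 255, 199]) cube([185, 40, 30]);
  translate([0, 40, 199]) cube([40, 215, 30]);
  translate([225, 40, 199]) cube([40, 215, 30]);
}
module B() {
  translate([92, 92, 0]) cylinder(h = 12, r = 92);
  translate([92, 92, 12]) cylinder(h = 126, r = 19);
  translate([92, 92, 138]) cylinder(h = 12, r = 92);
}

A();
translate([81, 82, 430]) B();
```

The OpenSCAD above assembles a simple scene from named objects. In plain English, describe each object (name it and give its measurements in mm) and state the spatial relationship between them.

A is a four-legged stool. The seat is a 265×295×39 mm slab whose top surface is at z = 430 mm; four square legs, each 40×40 mm in cross-section, run from the floor (z = 0) to the underside of the seat, each flush with a corner of the seat. Four stretchers, 40 mm wide and 30 mm tall, connect adjacent legs with their undersides at z = 199 mm, each running between the inner faces of the legs it joins and aligned with the legs' outer faces on the other axis.

B is a spool: two coaxial disc flanges of radius 92 mm and thickness 12 mm, joined by a core cylinder of radius 19 mm and height 126 mm. The lower flange rests on z = 0 and the three cylinders share a vertical axis.

The spool is on top of the stool.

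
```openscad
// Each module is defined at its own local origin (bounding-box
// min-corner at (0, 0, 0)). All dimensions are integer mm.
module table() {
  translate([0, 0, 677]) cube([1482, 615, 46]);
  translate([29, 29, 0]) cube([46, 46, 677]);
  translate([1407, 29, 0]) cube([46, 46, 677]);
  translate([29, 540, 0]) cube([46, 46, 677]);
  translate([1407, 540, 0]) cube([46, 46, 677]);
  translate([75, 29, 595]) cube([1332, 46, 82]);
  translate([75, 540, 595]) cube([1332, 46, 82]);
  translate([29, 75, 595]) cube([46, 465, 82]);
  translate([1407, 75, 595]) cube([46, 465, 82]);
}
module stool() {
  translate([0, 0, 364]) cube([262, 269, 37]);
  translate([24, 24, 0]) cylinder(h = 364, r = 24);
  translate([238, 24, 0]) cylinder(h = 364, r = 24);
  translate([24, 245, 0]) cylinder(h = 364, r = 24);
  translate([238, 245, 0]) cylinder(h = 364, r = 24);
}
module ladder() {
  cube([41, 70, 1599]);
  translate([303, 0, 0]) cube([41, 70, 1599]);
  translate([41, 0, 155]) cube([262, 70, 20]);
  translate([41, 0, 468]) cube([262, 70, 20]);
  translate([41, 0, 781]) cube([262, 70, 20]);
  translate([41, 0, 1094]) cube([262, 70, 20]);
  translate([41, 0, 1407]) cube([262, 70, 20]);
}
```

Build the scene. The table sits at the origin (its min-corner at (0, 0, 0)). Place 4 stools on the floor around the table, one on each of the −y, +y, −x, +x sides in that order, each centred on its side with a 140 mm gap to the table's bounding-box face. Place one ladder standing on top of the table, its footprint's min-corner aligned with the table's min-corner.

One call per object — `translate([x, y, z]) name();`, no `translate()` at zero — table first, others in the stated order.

table();
translate([610, -409, 0]) stool();
translate([610, 755, 0]) stool();
translate([-402, 173, 0]) stool();
translate([1622, 173, 0]) stool();
translate([0, 0, 723]) ladder();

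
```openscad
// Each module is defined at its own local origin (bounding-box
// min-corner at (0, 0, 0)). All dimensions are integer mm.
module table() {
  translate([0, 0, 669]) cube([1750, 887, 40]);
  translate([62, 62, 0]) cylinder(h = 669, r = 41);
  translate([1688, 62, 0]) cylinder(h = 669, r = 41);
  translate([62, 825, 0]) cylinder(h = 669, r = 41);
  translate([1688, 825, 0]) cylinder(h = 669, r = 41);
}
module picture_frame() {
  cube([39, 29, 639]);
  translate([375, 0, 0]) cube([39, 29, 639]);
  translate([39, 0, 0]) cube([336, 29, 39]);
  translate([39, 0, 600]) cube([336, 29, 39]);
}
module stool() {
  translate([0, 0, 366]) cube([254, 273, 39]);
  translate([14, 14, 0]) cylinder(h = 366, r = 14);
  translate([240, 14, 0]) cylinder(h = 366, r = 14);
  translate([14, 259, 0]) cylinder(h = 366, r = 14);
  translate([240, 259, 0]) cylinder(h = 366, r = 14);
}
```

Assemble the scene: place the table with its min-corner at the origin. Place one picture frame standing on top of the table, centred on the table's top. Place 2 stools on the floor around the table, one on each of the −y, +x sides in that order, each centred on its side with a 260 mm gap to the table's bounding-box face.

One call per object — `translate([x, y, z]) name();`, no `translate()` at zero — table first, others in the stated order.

table();
translate([668, 429, 709]) picture_frame();
translate([748, -533, 0]) stool();
translate([2010, 307, 0]) stool();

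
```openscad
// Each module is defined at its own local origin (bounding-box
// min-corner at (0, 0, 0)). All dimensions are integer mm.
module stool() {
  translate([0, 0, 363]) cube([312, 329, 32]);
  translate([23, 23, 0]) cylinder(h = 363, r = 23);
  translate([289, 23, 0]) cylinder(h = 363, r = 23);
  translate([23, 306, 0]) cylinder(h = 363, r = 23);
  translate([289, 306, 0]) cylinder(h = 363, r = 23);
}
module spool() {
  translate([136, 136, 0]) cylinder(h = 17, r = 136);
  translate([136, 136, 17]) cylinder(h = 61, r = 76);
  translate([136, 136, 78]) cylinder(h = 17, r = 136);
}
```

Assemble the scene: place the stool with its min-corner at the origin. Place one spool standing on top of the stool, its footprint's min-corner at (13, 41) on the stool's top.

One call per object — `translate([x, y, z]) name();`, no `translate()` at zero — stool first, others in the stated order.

stool();
translate([13, 41, 395]) spool();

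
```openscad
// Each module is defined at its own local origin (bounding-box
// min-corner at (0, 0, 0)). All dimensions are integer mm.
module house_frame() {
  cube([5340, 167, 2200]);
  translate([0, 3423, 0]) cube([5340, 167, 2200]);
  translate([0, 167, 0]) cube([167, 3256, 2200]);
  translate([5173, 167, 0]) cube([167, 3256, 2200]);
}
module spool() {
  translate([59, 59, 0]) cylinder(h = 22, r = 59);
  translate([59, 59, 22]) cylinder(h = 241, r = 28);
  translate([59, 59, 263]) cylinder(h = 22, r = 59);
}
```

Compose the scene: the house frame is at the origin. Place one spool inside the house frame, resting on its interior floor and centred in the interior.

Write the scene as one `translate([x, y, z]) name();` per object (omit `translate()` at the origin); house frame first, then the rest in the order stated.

house_frame();
translate([2611, 1736, 0]) spool();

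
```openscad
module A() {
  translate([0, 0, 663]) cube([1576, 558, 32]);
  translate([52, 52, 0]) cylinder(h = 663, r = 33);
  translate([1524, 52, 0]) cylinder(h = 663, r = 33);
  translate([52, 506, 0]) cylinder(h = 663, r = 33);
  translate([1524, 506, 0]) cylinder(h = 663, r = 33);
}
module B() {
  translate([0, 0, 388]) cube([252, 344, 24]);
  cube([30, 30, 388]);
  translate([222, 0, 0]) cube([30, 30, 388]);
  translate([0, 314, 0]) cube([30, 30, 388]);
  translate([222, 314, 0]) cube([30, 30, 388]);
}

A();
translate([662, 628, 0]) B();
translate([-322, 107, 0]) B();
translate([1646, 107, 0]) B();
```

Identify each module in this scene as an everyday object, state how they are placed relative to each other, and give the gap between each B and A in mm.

Each stool's nearest face is 70 mm from the table's bounding box.

A is a table. B is a stool. Three stools sit around the table at the +y, −x, +x sides. The gap between each stool and the table is 70 mm.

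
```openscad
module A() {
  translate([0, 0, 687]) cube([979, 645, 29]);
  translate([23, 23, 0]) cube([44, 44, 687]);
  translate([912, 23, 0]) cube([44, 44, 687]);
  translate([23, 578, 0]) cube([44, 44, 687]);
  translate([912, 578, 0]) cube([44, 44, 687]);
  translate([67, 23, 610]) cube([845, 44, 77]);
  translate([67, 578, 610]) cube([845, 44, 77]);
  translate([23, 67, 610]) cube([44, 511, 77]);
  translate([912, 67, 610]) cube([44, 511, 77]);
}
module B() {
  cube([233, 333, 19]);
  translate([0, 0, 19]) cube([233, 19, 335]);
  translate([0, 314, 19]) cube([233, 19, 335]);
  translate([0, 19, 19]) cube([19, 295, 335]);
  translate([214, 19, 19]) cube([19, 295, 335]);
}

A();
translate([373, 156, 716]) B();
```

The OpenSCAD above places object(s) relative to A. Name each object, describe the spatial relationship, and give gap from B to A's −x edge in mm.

A is a table. B is an open box. The open box is on top of the table, centred. The gap from the open box to the table's −x edge is 373 mm.

The open box's min-x is at 373; the table's min-x is 0; gap = 373 mm.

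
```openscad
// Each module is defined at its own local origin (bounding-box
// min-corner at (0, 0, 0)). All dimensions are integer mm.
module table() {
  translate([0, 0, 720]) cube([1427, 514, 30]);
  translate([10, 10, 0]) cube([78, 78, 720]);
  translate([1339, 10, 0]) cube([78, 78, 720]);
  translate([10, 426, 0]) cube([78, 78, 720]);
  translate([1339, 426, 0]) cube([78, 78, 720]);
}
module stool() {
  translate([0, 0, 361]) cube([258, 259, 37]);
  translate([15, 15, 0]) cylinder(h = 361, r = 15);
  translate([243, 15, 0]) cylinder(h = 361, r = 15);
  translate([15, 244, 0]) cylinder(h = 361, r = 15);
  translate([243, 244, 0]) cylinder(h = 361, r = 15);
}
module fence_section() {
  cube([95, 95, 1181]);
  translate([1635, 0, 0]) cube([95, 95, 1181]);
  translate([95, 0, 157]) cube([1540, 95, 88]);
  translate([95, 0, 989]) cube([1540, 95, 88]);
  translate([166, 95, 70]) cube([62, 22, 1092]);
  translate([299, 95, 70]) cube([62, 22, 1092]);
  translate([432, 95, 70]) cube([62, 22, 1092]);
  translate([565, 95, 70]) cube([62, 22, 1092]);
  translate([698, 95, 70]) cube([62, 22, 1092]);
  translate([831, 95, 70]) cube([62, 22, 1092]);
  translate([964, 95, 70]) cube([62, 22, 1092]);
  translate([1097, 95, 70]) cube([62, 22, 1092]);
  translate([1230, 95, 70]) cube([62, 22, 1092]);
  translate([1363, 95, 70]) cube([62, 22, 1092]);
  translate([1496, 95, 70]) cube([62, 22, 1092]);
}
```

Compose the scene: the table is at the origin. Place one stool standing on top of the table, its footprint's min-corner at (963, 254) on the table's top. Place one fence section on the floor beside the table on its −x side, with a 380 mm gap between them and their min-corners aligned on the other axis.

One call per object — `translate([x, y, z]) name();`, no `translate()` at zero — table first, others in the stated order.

table();
translate([963, 254, 750]) stool();
translate([-2110, 0, 0]) fence_section();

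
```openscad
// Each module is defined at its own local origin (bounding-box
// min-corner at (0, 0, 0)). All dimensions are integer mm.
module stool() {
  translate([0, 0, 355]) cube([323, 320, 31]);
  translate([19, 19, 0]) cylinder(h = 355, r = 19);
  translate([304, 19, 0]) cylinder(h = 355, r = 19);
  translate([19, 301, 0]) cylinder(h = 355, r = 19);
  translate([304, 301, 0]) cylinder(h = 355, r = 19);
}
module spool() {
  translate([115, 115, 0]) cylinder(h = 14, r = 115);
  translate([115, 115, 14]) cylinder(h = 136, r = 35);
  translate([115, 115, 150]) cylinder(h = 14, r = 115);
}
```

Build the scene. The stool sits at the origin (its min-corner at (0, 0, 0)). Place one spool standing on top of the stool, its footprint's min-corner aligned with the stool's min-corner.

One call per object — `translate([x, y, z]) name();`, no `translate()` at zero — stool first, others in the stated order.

stool();
translate([0, 0, 386]) spool();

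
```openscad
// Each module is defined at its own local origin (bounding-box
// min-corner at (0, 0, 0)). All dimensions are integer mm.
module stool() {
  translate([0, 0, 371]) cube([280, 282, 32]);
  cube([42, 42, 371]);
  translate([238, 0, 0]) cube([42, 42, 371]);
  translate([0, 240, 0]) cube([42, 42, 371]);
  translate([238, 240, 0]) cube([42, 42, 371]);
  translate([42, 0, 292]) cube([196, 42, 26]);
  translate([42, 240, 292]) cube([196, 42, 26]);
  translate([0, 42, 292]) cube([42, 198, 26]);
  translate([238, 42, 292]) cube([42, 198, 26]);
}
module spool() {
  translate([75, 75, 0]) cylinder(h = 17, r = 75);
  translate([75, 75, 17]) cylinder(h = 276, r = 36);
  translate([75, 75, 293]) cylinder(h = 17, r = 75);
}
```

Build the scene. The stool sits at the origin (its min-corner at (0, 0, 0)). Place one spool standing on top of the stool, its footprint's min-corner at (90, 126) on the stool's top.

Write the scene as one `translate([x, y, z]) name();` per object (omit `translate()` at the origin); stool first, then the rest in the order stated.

stool();
translate([90, 126, 403]) spool();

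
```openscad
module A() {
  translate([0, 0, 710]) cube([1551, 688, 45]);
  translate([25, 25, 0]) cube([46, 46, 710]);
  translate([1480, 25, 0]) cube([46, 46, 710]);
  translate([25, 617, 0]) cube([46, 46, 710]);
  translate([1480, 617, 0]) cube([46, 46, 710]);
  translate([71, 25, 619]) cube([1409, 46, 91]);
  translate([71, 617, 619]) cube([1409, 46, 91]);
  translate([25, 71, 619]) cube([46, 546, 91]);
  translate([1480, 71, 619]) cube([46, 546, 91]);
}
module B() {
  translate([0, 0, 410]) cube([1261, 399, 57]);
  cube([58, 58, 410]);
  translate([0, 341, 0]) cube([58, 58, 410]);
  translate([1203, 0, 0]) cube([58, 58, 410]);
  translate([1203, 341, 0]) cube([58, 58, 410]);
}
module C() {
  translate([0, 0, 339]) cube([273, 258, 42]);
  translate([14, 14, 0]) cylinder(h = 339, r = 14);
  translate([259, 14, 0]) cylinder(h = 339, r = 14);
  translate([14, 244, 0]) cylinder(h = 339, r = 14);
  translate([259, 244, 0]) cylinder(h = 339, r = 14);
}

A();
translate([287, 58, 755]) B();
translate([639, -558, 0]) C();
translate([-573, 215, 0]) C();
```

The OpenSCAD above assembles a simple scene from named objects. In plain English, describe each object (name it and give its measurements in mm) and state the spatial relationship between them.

A is a rectangular dining table. The top is 1551×688×45 mm with its upper surface at z = 755 mm. It stands on four 46×46 mm square legs, each inset 25 mm from the nearest pair of top edges, running from the floor to the underside of the top. Four apron rails, 46 mm thick and 91 mm tall, run between adjacent legs with their top edges flush with the underside of the top and their outer faces flush with the legs' outer faces.

B is a long wooden bench with a 1261 mm (x) × 399 mm (y) seat, 57 mm thick, its top surface 467 mm above the floor. Four 58 mm square legs at the seat corners, flush with the edges, run from z = 0 to the seat underside.

C is a four-legged stool. The seat is 273×258 mm, 42 mm thick, top at z = 381 mm. It stands on four round legs, each 28 mm in diameter, from z = 0 to the seat underside, each leg's axis is inset half a diameter from the nearest pair of seat edges (so the leg's bounding box is flush with the corner).

The bench is on top of the table. Two stools sit around the table at the −y, −x sides.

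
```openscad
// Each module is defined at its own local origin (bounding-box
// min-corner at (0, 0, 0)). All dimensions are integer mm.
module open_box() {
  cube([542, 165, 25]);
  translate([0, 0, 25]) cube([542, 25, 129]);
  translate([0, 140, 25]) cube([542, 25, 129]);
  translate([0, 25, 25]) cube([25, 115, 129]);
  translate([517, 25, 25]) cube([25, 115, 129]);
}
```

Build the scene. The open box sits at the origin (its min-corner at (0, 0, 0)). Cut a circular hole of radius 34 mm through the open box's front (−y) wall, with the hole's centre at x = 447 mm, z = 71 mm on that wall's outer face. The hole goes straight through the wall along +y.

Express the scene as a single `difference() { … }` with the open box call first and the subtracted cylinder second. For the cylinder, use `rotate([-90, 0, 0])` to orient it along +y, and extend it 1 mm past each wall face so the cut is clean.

difference() {
  open_box();
  translate([447, -1, 71]) rotate([-90, 0, 0]) cylinder(h = 27, r = 34);
}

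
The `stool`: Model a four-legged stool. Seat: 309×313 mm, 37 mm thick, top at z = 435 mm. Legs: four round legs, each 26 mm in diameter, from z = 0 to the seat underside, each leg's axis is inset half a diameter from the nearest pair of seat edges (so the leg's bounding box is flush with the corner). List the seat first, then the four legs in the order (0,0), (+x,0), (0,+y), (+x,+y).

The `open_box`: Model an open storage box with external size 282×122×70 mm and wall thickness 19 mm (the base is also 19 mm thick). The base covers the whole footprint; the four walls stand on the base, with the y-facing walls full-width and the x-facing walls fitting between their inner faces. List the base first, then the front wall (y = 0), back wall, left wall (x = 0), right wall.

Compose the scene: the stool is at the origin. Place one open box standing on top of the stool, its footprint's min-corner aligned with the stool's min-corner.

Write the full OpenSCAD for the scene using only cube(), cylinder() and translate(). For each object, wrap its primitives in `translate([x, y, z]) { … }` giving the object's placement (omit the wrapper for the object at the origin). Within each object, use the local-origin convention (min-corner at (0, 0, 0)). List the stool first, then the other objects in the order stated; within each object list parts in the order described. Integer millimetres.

translate([0, 0, 398]) cube([309, 313, 37]);
translate([13, 13, 0]) cylinder(h = 398, r = 13);
translate([296, 13, 0]) cylinder(h = 398, r = 13);
translate([13, 300, 0]) cylinder(h = 398, r = 13);
translate([296, 300, 0]) cylinder(h = 398, r = 13);
translate([0, 0, 435]) {
  cube([282, 122, 19]);
  translate([0, 0, 19]) cube([282, 19, 51]);
  translate([0, 103, 19]) cube([282, 19, 51]);
  translate([0, 19, 19]) cube([19, 84, 51]);
  translate([263, 19, 19]) cube([19, 84, 51]);
}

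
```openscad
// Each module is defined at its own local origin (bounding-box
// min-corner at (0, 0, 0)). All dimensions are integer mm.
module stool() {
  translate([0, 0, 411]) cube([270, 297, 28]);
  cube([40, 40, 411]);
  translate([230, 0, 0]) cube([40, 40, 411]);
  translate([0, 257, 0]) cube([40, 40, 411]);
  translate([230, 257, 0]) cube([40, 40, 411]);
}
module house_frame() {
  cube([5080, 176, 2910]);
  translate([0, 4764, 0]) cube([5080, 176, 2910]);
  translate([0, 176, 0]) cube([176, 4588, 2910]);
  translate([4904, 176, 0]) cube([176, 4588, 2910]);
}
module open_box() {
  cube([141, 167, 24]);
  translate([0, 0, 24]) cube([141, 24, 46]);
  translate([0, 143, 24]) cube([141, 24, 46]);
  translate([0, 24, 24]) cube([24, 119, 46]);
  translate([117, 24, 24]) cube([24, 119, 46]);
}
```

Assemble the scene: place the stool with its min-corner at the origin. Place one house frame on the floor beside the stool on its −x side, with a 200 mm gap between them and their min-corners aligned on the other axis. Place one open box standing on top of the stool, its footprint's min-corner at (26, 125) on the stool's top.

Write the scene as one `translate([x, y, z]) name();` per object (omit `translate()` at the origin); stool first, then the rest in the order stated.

stool();
translate([-5280, 0, 0]) house_frame();
translate([26, 125, 439]) open_box();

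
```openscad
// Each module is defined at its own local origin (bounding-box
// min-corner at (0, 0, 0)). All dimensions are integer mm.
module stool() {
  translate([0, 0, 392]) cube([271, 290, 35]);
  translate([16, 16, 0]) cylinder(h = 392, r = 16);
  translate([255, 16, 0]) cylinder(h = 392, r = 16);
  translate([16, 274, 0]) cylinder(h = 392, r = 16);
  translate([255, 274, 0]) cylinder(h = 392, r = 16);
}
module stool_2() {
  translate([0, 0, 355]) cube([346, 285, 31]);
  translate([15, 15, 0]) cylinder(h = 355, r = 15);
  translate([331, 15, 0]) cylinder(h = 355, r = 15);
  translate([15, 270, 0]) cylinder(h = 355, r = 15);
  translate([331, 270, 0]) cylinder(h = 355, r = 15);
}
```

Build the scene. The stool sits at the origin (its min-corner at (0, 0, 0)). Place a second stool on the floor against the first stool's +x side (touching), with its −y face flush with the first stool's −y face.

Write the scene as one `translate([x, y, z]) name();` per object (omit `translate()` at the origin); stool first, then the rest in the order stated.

stool();
translate([271, 0, 0]) stool_2();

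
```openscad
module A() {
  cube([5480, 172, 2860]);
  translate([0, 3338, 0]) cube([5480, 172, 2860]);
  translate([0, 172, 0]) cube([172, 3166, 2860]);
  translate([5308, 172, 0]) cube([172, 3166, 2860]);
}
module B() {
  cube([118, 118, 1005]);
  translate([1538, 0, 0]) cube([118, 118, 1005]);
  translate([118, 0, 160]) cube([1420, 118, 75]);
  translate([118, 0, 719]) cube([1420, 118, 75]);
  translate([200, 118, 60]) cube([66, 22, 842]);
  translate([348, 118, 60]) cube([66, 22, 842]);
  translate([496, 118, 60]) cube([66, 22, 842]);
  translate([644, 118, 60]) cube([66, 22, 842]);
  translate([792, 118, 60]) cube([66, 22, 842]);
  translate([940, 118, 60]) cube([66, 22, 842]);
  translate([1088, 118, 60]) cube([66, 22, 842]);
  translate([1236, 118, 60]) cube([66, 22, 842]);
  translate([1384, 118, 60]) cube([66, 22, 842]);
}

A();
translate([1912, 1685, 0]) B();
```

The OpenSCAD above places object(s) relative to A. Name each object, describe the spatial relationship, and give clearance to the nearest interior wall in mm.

Clearances: x = 1740, y = 1513; minimum 1513 mm.

A is a house frame. B is a fence section. The fence section sits inside the house frame, centred. The clearance to the nearest interior wall is 1513 mm.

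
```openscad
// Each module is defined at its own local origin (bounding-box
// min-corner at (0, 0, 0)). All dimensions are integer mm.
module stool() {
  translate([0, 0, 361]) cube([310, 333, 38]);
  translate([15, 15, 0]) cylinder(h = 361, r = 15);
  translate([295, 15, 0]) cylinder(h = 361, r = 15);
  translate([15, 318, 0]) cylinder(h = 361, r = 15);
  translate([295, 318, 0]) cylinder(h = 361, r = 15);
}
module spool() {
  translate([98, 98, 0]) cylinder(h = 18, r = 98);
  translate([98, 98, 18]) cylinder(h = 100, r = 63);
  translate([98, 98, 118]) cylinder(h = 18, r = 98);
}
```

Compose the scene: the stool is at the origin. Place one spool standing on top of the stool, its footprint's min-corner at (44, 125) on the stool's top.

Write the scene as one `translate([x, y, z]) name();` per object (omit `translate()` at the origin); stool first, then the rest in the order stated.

stool();
translate([44, 125, 399]) spool();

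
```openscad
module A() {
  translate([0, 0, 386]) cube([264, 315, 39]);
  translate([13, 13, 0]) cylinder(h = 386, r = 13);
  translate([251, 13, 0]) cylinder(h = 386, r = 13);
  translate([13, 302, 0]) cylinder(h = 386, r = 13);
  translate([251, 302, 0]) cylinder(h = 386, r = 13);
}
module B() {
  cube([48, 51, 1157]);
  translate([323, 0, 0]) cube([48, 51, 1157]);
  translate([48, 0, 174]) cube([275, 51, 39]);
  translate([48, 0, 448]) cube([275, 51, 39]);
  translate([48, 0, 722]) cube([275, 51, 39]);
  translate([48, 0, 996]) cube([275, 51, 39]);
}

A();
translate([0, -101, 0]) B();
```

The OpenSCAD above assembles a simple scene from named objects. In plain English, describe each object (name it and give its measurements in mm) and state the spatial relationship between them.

A is a four-legged stool. The seat is 264×315 mm, 39 mm thick, top at z = 425 mm. It stands on four round legs, each 26 mm in diameter, from z = 0 to the seat underside, each leg's axis is inset half a diameter from the nearest pair of seat edges (so the leg's bounding box is flush with the corner).

B is a straight ladder. Two 48×51 mm vertical rails, 1157 mm tall, stand 371 mm apart (outside-to-outside) with their front faces coplanar on the −y side. 4 rungs, each 51 mm deep and 39 mm tall, span between the inner faces of the rails, front faces flush with the rails. The lowest rung's underside is at z = 174 mm and rungs are spaced 274 mm apart (underside to underside).

The ladder is on the floor beside the stool on its −y side.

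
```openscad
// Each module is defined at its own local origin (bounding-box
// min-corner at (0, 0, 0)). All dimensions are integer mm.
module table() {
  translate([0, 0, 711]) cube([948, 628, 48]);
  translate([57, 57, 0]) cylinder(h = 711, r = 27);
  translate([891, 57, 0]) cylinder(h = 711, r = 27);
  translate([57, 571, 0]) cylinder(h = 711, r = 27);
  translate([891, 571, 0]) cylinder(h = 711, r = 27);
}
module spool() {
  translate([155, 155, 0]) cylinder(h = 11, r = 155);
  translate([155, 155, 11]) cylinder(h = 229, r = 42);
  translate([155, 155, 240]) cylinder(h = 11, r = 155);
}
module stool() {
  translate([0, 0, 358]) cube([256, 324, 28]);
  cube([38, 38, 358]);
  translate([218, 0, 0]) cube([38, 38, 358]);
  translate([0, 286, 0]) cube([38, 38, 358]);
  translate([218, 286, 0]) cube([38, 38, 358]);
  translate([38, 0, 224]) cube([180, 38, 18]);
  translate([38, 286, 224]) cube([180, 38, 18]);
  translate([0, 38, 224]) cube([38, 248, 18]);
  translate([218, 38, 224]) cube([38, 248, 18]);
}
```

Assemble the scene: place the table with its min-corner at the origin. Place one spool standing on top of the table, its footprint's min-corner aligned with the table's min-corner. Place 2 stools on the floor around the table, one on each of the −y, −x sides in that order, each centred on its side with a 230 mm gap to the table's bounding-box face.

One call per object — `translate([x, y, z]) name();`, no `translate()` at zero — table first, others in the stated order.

table();
translate([0, 0, 759]) spool();
translate([346, -554, 0]) stool();
translate([-486, 152, 0]) stool();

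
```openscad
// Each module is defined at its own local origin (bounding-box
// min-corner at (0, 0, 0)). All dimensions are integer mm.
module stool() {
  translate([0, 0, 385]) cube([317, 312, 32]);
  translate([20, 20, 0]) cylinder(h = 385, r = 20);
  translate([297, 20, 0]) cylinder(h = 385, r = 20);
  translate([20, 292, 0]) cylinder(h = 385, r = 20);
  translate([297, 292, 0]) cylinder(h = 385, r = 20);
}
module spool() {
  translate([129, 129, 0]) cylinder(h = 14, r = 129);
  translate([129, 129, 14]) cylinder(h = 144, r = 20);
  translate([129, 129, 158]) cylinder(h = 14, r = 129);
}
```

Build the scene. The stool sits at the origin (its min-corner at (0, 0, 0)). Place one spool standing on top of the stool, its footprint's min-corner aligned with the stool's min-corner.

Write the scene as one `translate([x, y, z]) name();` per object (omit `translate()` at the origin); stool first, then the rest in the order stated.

stool();
translate([0, 0, 417]) spool();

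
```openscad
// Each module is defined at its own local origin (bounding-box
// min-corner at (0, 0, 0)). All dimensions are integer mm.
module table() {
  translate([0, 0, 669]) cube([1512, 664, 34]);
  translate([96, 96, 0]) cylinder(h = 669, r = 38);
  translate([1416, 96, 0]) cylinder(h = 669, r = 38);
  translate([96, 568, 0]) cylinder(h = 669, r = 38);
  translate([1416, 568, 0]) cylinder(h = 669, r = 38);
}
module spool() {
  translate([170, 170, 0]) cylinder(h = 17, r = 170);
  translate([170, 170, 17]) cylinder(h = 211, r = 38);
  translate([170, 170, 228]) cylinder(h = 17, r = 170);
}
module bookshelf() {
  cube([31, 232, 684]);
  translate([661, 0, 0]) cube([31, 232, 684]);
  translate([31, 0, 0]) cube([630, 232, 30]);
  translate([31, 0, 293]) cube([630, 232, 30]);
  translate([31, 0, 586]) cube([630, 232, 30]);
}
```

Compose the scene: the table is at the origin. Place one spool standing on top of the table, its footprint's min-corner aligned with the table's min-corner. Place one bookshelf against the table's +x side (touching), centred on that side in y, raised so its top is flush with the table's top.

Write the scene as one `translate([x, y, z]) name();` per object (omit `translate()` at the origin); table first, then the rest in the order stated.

table();
translate([0, 0, 703]) spool();
translate([1512, 216, 19]) bookshelf();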